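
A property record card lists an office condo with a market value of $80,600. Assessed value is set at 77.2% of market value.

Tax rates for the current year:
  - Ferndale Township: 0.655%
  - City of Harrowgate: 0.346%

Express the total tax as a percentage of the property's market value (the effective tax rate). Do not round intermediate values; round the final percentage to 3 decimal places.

Assessed value = $80,600 × 0.772 = $62,223.2
Ferndale Township: $62,223.2 × 0.00655 = $407.56196
City of Harrowgate: $62,223.2 × 0.00346 = $215.292272
Total tax = $622.854232
Effective rate = $622.854232 ÷ $80,600 = 0.773% of market value

0.773%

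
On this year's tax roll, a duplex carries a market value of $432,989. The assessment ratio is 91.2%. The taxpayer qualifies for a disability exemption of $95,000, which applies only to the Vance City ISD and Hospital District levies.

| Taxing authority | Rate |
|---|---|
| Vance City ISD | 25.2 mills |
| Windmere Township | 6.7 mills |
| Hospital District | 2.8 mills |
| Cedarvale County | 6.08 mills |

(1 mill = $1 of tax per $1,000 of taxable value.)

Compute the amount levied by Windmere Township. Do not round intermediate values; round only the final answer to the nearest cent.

$2,645.74

Assessed value = $432,989 × 0.912 = $394,885.968
Windmere Township taxable value = $394,885.968 (exemption does not apply)
Windmere Township levy = $394,885.968 × 0.0067 = $2,645.7359856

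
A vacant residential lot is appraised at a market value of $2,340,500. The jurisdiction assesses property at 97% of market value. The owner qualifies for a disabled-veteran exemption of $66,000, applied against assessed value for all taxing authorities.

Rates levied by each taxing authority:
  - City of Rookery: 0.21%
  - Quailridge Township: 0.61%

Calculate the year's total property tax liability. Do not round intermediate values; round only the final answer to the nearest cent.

$18,075.14

Assessed value = $2,340,500 × 0.97 = $2,270,285
Taxable value = $2,270,285 − $66,000 = $2,204,285
City of Rookery: $2,204,285 × 0.0021 = $4,628.9985
Quailridge Township: $2,204,285 × 0.0061 = $13,446.1385
Total = $4,628.9985 + $13,446.1385 = $18,075.137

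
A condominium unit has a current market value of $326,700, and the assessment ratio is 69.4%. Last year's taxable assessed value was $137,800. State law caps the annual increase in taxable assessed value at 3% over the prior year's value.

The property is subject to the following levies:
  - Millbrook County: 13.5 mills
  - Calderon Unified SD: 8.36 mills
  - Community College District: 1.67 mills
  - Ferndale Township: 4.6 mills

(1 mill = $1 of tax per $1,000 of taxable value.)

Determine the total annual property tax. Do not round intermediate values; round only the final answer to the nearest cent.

$3,992.60

Uncapped assessed value = $326,700 × 0.694 = $226,729.8
Cap limit = $137,800 × 1.03 = $141,934
Taxable assessed value = min($226,729.8, $141,934) = $141,934 (cap binds)
Millbrook County: $141,934 × 0.0135 = $1,916.109
Calderon Unified SD: $141,934 × 0.00836 = $1,186.56824
Community College District: $141,934 × 0.00167 = $237.02978
Ferndale Township: $141,934 × 0.0046 = $652.8964
Total = $3,992.60342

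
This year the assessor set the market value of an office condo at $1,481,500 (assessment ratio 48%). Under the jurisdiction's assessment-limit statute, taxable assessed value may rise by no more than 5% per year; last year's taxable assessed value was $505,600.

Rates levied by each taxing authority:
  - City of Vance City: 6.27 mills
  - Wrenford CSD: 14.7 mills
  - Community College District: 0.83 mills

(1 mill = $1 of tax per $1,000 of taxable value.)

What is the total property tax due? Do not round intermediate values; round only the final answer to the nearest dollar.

Uncapped assessed value = $1,481,500 × 0.48 = $711,120
Cap limit = $505,600 × 1.05 = $530,880
Taxable assessed value = min($711,120, $530,880) = $530,880 (cap binds)
City of Vance City: $530,880 × 0.00627 = $3,328.6176
Wrenford CSD: $530,880 × 0.0147 = $7,803.936
Community College District: $530,880 × 0.00083 = $440.6304
Total = $11,573.184

$11,573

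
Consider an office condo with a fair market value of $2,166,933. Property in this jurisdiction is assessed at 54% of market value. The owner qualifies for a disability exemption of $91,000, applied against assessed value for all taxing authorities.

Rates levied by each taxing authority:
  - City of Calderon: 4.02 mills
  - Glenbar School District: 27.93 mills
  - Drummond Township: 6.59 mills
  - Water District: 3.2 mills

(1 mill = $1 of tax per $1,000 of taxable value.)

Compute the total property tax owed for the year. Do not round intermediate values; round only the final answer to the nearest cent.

$45,043.46

Assessed value = $2,166,933 × 0.54 = $1,170,143.82
Taxable value = $1,170,143.82 − $91,000 = $1,079,143.82
City of Calderon: $1,079,143.82 × 0.00402 = $4,338.1581564
Glenbar School District: $1,079,143.82 × 0.02793 = $30,140.4868926
Drummond Township: $1,079,143.82 × 0.00659 = $7,111.5577738
Water District: $1,079,143.82 × 0.0032 = $3,453.260224
Total = $4,338.1581564 + $30,140.4868926 + $7,111.5577738 + $3,453.260224 = $45,043.4630468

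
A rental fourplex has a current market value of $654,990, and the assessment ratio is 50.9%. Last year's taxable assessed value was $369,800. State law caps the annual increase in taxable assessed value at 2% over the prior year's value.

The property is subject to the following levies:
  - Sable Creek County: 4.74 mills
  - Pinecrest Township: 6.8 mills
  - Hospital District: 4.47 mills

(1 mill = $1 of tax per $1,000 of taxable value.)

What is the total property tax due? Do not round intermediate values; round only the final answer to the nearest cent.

$5,337.57

Uncapped assessed value = $654,990 × 0.509 = $333,389.91
Cap limit = $369,800 × 1.02 = $377,196
Taxable assessed value = min($333,389.91, $377,196) = $333,389.91 (cap does not bind)
Sable Creek County: $333,389.91 × 0.00474 = $1,580.2681734
Pinecrest Township: $333,389.91 × 0.0068 = $2,267.051388
Hospital District: $333,389.91 × 0.00447 = $1,490.2528977
Total = $5,337.5724591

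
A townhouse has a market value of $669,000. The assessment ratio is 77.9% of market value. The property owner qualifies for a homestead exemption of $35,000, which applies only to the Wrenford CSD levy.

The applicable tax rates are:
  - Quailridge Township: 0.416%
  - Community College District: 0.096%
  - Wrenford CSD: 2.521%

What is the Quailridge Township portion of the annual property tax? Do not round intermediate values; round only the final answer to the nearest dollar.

$2,168

Assessed value = $669,000 × 0.779 = $521,151
Quailridge Township taxable value = $521,151 (exemption does not apply)
Quailridge Township levy = $521,151 × 0.00416 = $2,167.98816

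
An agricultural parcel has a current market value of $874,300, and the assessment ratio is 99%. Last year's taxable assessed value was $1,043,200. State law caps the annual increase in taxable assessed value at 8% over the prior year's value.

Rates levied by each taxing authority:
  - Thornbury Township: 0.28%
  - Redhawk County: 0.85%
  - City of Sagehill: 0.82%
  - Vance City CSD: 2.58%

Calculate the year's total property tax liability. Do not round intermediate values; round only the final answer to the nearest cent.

Uncapped assessed value = $874,300 × 0.99 = $865,557
Cap limit = $1,043,200 × 1.08 = $1,126,656
Taxable assessed value = min($865,557, $1,126,656) = $865,557 (cap does not bind)
Thornbury Township: $865,557 × 0.0028 = $2,423.5596
Redhawk County: $865,557 × 0.0085 = $7,357.2345
City of Sagehill: $865,557 × 0.0082 = $7,097.5674
Vance City CSD: $865,557 × 0.0258 = $22,331.3706
Total = $39,209.7321

$39,209.73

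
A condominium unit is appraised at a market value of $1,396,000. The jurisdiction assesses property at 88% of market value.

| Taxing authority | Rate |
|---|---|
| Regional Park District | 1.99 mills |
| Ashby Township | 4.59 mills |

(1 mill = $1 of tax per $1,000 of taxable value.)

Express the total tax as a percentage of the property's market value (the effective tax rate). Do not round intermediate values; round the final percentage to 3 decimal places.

Assessed value = $1,396,000 × 0.88 = $1,228,480
Regional Park District: $1,228,480 × 0.00199 = $2,444.6752
Ashby Township: $1,228,480 × 0.00459 = $5,638.7232
Total tax = $8,083.3984
Effective rate = $8,083.3984 ÷ $1,396,000 = 0.579% of market value

0.579%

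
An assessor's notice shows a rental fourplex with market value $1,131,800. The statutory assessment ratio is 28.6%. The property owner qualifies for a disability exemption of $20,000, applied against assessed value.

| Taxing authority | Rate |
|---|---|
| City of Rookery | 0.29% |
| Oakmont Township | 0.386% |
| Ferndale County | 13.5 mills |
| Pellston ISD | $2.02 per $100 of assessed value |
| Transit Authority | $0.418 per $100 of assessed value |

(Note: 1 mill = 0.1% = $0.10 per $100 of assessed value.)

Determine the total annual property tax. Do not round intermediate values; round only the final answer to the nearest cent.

Assessed value = $1,131,800 × 0.286 = $323,694.8
Taxable value = $323,694.8 − $20,000 = $303,694.8
City of Rookery: $303,694.8 × 0.0029 = $880.71492
Oakmont Township: $303,694.8 × 0.00386 = $1,172.261928
Ferndale County: $303,694.8 × 0.0135 = $4,099.8798
Pellston ISD: $303,694.8 × 0.0202 = $6,134.63496
Transit Authority: $303,694.8 × 0.00418 = $1,269.444264
Total = $13,556.935872

$13,556.94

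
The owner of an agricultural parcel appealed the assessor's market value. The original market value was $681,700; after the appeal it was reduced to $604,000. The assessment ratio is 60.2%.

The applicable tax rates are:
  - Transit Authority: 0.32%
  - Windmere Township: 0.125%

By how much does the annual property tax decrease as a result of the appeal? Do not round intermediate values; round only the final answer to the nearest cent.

Old assessed value = $681,700 × 0.602 = $410,383.4
New assessed value = $604,000 × 0.602 = $363,608
Combined rate = 0.0032 + 0.00125 = 0.00445
Old tax = $410,383.4 × 0.00445 = $1,826.20613
New tax = $363,608 × 0.00445 = $1,618.0556
Reduction = $1,826.20613 − $1,618.0556 = $208.15053

$208.15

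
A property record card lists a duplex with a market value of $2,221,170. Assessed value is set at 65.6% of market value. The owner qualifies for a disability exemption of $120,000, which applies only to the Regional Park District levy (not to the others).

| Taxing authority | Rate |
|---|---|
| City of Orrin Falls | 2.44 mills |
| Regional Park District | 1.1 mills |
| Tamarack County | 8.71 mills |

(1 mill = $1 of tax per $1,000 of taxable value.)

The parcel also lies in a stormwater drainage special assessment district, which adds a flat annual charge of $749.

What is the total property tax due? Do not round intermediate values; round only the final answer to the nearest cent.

Assessed value = $2,221,170 × 0.656 = $1,457,087.52
City of Orrin Falls: $1,457,087.52 × 0.00244 = $3,555.2935488
Regional Park District: ($1,457,087.52 − $120,000) × 0.0011 = $1,337,087.52 × 0.0011 = $1,470.796272
Tamarack County: $1,457,087.52 × 0.00871 = $12,691.2322992
Levies subtotal = $17,717.32212
Total = $17,717.32212 + $749 = $18,466.32212

$18,466.32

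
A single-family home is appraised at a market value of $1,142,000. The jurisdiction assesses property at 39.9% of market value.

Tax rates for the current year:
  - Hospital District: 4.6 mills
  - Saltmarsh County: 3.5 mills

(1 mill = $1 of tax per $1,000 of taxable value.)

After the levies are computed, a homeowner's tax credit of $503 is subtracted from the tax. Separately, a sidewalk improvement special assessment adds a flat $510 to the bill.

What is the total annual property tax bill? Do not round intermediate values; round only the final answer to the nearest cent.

Assessed value = $1,142,000 × 0.399 = $455,658
Hospital District: $455,658 × 0.0046 = $2,096.0268
Saltmarsh County: $455,658 × 0.0035 = $1,594.803
Levies subtotal = $3,690.8298
After credit = $3,690.8298 − $503 = $3,187.8298
Total = $3,187.8298 + $510 = $3,697.8298

$3,697.83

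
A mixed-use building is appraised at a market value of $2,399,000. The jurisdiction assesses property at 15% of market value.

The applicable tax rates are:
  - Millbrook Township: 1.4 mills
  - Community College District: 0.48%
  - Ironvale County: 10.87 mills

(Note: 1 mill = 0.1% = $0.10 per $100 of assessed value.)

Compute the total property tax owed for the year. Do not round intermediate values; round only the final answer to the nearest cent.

$6,142.64

Assessed value = $2,399,000 × 0.15 = $359,850
Millbrook Township: $359,850 × 0.0014 = $503.79
Community College District: $359,850 × 0.0048 = $1,727.28
Ironvale County: $359,850 × 0.01087 = $3,911.5695
Total = $6,142.6395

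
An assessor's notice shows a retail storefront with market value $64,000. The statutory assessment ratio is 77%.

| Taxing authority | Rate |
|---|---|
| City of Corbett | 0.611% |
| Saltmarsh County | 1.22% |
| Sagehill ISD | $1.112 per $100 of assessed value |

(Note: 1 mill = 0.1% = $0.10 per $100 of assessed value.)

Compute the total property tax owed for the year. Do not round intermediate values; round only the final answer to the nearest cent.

$1,450.31

Assessed value = $64,000 × 0.77 = $49,280
City of Corbett: $49,280 × 0.00611 = $301.1008
Saltmarsh County: $49,280 × 0.0122 = $601.216
Sagehill ISD: $49,280 × 0.01112 = $547.9936
Total = $1,450.3104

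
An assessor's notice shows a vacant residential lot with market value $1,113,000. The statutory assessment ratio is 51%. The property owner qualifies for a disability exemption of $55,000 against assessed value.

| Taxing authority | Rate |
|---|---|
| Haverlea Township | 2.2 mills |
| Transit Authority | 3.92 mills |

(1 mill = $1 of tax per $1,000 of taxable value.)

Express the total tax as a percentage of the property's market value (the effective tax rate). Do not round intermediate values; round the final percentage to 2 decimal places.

Assessed value = $1,113,000 × 0.51 = $567,630
Taxable value = $567,630 − $55,000 = $512,630
Haverlea Township: $512,630 × 0.0022 = $1,127.786
Transit Authority: $512,630 × 0.00392 = $2,009.5096
Total tax = $3,137.2956
Effective rate = $3,137.2956 ÷ $1,113,000 = 0.28% of market value

0.28%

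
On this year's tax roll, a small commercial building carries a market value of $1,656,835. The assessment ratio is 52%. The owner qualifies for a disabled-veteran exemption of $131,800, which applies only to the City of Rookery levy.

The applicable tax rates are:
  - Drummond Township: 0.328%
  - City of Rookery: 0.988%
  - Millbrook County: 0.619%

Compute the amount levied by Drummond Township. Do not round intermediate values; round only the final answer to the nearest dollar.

Assessed value = $1,656,835 × 0.52 = $861,554.2
Drummond Township taxable value = $861,554.2 (exemption does not apply)
Drummond Township levy = $861,554.2 × 0.00328 = $2,825.897776

$2,826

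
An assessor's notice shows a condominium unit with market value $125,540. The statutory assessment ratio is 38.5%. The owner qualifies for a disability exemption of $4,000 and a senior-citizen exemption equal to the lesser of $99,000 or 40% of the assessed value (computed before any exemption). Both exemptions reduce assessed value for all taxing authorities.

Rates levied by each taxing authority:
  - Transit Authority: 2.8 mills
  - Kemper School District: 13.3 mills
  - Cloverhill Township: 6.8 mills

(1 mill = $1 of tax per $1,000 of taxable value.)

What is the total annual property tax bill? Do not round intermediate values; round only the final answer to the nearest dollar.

Assessed value = $125,540 × 0.385 = $48,332.9
Senior-citizen exemption = min($99,000, 40% × $48,332.9) = min($99,000, $19,333.16) = $19,333.16 (percentage binds)
Taxable value = $48,332.9 − $4,000 − $19,333.16 = $24,999.74
Transit Authority: $24,999.74 × 0.0028 = $69.999272
Kemper School District: $24,999.74 × 0.0133 = $332.496542
Cloverhill Township: $24,999.74 × 0.0068 = $169.998232
Total = $572.494046

$572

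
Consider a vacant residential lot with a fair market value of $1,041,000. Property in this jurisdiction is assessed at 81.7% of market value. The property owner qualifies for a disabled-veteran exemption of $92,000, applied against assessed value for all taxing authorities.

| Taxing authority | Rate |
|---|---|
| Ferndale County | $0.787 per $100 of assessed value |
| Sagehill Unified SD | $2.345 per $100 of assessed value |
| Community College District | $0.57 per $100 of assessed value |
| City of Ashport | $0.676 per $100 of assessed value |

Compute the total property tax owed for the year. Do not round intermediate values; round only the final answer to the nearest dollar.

Assessed value = $1,041,000 × 0.817 = $850,497
Taxable value = $850,497 − $92,000 = $758,497
Ferndale County: $758,497 × 0.00787 = $5,969.37139
Sagehill Unified SD: $758,497 × 0.02345 = $17,786.75465
Community College District: $758,497 × 0.0057 = $4,323.4329
City of Ashport: $758,497 × 0.00676 = $5,127.43972
Total = $5,969.37139 + $17,786.75465 + $4,323.4329 + $5,127.43972 = $33,206.99866

$33,207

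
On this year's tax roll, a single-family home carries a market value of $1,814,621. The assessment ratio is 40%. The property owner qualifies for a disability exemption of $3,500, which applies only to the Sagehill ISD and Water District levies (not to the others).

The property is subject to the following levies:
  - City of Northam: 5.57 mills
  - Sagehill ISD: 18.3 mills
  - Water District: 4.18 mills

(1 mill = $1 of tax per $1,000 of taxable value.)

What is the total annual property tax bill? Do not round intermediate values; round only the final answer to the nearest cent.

$20,281.37

Assessed value = $1,814,621 × 0.4 = $725,848.4
City of Northam: $725,848.4 × 0.00557 = $4,042.975588
Sagehill ISD: ($725,848.4 − $3,500) × 0.0183 = $722,348.4 × 0.0183 = $13,218.97572
Water District: ($725,848.4 − $3,500) × 0.00418 = $722,348.4 × 0.00418 = $3,019.416312
Total = $20,281.36762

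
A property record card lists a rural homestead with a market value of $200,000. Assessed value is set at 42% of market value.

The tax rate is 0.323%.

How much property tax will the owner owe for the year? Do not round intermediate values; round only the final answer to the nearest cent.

$271.32

Assessed value = $200,000 × 0.42 = $84,000
Tax = $84,000 × 0.00323 = $271.32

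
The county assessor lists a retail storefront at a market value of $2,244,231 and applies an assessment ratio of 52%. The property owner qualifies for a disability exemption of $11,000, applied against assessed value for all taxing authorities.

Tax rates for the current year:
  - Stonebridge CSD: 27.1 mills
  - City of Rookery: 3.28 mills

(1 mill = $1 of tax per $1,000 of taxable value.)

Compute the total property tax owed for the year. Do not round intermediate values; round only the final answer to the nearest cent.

$35,119.28

Assessed value = $2,244,231 × 0.52 = $1,167,000.12
Taxable value = $1,167,000.12 − $11,000 = $1,156,000.12
Stonebridge CSD: $1,156,000.12 × 0.0271 = $31,327.603252
City of Rookery: $1,156,000.12 × 0.00328 = $3,791.6803936
Total = $31,327.603252 + $3,791.6803936 = $35,119.2836456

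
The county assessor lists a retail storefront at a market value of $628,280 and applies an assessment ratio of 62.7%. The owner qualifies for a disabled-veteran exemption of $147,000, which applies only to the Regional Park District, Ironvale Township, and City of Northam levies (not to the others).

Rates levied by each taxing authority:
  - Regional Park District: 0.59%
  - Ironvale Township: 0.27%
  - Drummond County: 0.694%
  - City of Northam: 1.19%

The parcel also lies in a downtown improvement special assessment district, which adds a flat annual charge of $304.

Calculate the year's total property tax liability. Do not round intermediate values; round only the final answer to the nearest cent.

Assessed value = $628,280 × 0.627 = $393,931.56
Regional Park District: ($393,931.56 − $147,000) × 0.0059 = $246,931.56 × 0.0059 = $1,456.896204
Ironvale Township: ($393,931.56 − $147,000) × 0.0027 = $246,931.56 × 0.0027 = $666.715212
Drummond County: $393,931.56 × 0.00694 = $2,733.8850264
City of Northam: ($393,931.56 − $147,000) × 0.0119 = $246,931.56 × 0.0119 = $2,938.485564
Levies subtotal = $7,795.9820064
Total = $7,795.9820064 + $304 = $8,099.9820064

$8,099.98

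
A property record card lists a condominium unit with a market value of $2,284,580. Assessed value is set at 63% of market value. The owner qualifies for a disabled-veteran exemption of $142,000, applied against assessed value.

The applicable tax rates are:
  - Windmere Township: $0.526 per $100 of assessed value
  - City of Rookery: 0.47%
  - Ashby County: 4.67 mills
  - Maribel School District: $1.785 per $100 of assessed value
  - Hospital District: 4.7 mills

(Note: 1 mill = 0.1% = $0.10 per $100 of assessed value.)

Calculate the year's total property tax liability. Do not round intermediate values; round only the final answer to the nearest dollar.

$48,233

Assessed value = $2,284,580 × 0.63 = $1,439,285.4
Taxable value = $1,439,285.4 − $142,000 = $1,297,285.4
Windmere Township: $1,297,285.4 × 0.00526 = $6,823.721204
City of Rookery: $1,297,285.4 × 0.0047 = $6,097.24138
Ashby County: $1,297,285.4 × 0.00467 = $6,058.322818
Maribel School District: $1,297,285.4 × 0.01785 = $23,156.54439
Hospital District: $1,297,285.4 × 0.0047 = $6,097.24138
Total = $48,233.071172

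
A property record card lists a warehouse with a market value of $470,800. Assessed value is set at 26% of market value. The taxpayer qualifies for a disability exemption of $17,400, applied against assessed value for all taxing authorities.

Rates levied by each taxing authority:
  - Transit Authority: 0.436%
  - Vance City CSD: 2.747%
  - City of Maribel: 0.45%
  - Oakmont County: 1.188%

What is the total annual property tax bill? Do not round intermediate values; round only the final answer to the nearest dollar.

$5,062

Assessed value = $470,800 × 0.26 = $122,408
Taxable value = $122,408 − $17,400 = $105,008
Transit Authority: $105,008 × 0.00436 = $457.83488
Vance City CSD: $105,008 × 0.02747 = $2,884.56976
City of Maribel: $105,008 × 0.0045 = $472.536
Oakmont County: $105,008 × 0.01188 = $1,247.49504
Total = $457.83488 + $2,884.56976 + $472.536 + $1,247.49504 = $5,062.43568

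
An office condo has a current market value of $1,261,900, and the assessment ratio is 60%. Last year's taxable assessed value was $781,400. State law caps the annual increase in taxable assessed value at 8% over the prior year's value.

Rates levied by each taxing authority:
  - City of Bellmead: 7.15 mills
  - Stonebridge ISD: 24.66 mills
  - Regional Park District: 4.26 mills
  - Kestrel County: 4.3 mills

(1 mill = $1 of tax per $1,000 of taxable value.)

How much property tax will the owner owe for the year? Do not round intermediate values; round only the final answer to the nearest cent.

$30,565.74

Uncapped assessed value = $1,261,900 × 0.6 = $757,140
Cap limit = $781,400 × 1.08 = $843,912
Taxable assessed value = min($757,140, $843,912) = $757,140 (cap does not bind)
City of Bellmead: $757,140 × 0.00715 = $5,413.551
Stonebridge ISD: $757,140 × 0.02466 = $18,671.0724
Regional Park District: $757,140 × 0.00426 = $3,225.4164
Kestrel County: $757,140 × 0.0043 = $3,255.702
Total = $30,565.7418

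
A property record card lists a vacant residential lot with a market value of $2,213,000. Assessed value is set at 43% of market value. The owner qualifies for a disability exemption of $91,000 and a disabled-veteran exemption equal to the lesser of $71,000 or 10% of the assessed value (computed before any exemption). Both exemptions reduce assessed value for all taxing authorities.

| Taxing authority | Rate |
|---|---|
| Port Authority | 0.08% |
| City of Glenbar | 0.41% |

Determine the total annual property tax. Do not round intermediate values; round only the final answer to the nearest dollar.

Assessed value = $2,213,000 × 0.43 = $951,590
Disabled-veteran exemption = min($71,000, 10% × $951,590) = min($71,000, $95,159) = $71,000 (dollar cap binds)
Taxable value = $951,590 − $91,000 − $71,000 = $789,590
Port Authority: $789,590 × 0.0008 = $631.672
City of Glenbar: $789,590 × 0.0041 = $3,237.319
Total = $3,868.991

$3,869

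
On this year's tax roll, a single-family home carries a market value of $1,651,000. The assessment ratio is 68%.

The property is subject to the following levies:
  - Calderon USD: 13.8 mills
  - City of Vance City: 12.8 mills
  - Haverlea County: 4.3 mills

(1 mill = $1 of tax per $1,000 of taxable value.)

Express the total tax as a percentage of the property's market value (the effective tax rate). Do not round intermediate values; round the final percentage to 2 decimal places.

2.10%

Assessed value = $1,651,000 × 0.68 = $1,122,680
Calderon USD: $1,122,680 × 0.0138 = $15,492.984
City of Vance City: $1,122,680 × 0.0128 = $14,370.304
Haverlea County: $1,122,680 × 0.0043 = $4,827.524
Total tax = $34,690.812
Effective rate = $34,690.812 ÷ $1,651,000 = 2.10% of market value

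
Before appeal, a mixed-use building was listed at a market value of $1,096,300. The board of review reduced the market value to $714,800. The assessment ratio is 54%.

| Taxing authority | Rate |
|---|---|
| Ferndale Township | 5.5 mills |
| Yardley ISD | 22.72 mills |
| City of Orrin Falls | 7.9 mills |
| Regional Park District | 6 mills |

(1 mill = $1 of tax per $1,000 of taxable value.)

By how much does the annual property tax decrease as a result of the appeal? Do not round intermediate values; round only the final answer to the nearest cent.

Old assessed value = $1,096,300 × 0.54 = $592,002
New assessed value = $714,800 × 0.54 = $385,992
Combined rate = 0.0055 + 0.02272 + 0.0079 + 0.006 = 0.04212
Old tax = $592,002 × 0.04212 = $24,935.12424
New tax = $385,992 × 0.04212 = $16,257.98304
Reduction = $24,935.12424 − $16,257.98304 = $8,677.1412

$8,677.14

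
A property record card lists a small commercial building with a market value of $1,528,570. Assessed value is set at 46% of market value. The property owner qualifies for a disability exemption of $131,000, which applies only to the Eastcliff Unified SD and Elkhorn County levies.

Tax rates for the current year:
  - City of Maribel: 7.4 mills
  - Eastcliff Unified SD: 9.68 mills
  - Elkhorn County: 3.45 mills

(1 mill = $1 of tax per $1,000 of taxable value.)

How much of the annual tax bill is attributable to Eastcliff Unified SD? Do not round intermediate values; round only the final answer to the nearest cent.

$5,538.34

Assessed value = $1,528,570 × 0.46 = $703,142.2
Eastcliff Unified SD taxable value = $703,142.2 − $131,000 = $572,142.2
Eastcliff Unified SD levy = $572,142.2 × 0.00968 = $5,538.336496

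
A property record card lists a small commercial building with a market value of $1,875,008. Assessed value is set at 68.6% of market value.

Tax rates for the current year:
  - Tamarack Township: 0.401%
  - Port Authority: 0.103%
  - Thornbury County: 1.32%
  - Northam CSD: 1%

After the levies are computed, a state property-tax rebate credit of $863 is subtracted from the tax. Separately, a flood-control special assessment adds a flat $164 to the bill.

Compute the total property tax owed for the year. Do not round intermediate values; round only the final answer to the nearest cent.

$35,624.85

Assessed value = $1,875,008 × 0.686 = $1,286,255.488
Tamarack Township: $1,286,255.488 × 0.00401 = $5,157.88450688
Port Authority: $1,286,255.488 × 0.00103 = $1,324.84315264
Thornbury County: $1,286,255.488 × 0.0132 = $16,978.5724416
Northam CSD: $1,286,255.488 × 0.01 = $12,862.55488
Levies subtotal = $36,323.85498112
After credit = $36,323.85498112 − $863 = $35,460.85498112
Total = $35,460.85498112 + $164 = $35,624.85498112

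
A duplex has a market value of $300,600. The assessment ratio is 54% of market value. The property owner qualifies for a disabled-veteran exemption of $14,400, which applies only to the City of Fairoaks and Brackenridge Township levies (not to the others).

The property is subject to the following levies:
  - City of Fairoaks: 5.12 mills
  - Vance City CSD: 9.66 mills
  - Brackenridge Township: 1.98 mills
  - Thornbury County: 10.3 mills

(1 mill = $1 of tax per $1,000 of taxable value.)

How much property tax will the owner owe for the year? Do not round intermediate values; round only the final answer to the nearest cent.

Assessed value = $300,600 × 0.54 = $162,324
City of Fairoaks: ($162,324 − $14,400) × 0.00512 = $147,924 × 0.00512 = $757.37088
Vance City CSD: $162,324 × 0.00966 = $1,568.04984
Brackenridge Township: ($162,324 − $14,400) × 0.00198 = $147,924 × 0.00198 = $292.88952
Thornbury County: $162,324 × 0.0103 = $1,671.9372
Total = $4,290.24744

$4,290.25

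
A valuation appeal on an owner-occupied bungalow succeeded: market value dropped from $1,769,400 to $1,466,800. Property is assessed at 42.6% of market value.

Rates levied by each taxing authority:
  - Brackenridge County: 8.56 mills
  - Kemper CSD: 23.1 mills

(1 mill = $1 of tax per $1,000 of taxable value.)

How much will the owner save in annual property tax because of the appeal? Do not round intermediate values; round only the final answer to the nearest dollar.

Old assessed value = $1,769,400 × 0.426 = $753,764.4
New assessed value = $1,466,800 × 0.426 = $624,856.8
Combined rate = 0.00856 + 0.0231 = 0.03166
Old tax = $753,764.4 × 0.03166 = $23,864.180904
New tax = $624,856.8 × 0.03166 = $19,782.966288
Reduction = $23,864.180904 − $19,782.966288 = $4,081.214616

$4,081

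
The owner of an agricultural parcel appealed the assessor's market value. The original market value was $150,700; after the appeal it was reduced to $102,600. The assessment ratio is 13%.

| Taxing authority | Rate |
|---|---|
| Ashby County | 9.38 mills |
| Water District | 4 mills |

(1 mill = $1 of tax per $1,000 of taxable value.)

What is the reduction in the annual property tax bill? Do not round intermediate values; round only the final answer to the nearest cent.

Old assessed value = $150,700 × 0.13 = $19,591
New assessed value = $102,600 × 0.13 = $13,338
Combined rate = 0.00938 + 0.004 = 0.01338
Old tax = $19,591 × 0.01338 = $262.12758
New tax = $13,338 × 0.01338 = $178.46244
Reduction = $262.12758 − $178.46244 = $83.66514

$83.67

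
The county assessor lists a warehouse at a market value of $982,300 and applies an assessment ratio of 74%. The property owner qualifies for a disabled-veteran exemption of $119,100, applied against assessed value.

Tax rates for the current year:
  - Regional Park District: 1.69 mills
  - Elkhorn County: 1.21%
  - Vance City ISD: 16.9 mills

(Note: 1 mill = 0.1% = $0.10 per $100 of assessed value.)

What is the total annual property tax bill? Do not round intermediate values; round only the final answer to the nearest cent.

Assessed value = $982,300 × 0.74 = $726,902
Taxable value = $726,902 − $119,100 = $607,802
Regional Park District: $607,802 × 0.00169 = $1,027.18538
Elkhorn County: $607,802 × 0.0121 = $7,354.4042
Vance City ISD: $607,802 × 0.0169 = $10,271.8538
Total = $18,653.44338

$18,653.44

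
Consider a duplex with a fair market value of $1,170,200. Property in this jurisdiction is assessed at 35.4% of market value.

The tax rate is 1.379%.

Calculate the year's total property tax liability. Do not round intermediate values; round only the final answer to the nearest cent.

Assessed value = $1,170,200 × 0.354 = $414,250.8
Tax = $414,250.8 × 0.01379 = $5,712.518532

$5,712.52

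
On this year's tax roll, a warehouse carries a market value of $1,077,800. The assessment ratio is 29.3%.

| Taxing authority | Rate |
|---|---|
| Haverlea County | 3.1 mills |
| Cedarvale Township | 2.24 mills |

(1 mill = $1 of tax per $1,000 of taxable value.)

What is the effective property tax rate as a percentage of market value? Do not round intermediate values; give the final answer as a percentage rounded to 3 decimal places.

0.156%

Assessed value = $1,077,800 × 0.293 = $315,795.4
Haverlea County: $315,795.4 × 0.0031 = $978.96574
Cedarvale Township: $315,795.4 × 0.00224 = $707.381696
Total tax = $1,686.347436
Effective rate = $1,686.347436 ÷ $1,077,800 = 0.156% of market value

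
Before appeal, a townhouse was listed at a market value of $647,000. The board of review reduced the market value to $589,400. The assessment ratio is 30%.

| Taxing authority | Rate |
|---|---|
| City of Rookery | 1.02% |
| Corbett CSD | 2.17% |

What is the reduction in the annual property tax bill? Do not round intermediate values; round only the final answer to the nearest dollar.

$551

Old assessed value = $647,000 × 0.3 = $194,100
New assessed value = $589,400 × 0.3 = $176,820
Combined rate = 0.0102 + 0.0217 = 0.0319
Old tax = $194,100 × 0.0319 = $6,191.79
New tax = $176,820 × 0.0319 = $5,640.558
Reduction = $6,191.79 − $5,640.558 = $551.232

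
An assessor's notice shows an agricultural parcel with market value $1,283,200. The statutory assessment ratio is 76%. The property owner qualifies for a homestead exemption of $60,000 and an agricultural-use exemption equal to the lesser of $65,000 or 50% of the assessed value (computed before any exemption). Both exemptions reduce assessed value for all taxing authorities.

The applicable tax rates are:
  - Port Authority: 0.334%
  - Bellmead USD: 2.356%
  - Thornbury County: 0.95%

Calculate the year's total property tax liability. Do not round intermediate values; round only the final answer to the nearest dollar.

$30,948

Assessed value = $1,283,200 × 0.76 = $975,232
Agricultural-use exemption = min($65,000, 50% × $975,232) = min($65,000, $487,616) = $65,000 (dollar cap binds)
Taxable value = $975,232 − $60,000 − $65,000 = $850,232
Port Authority: $850,232 × 0.00334 = $2,839.77488
Bellmead USD: $850,232 × 0.02356 = $20,031.46592
Thornbury County: $850,232 × 0.0095 = $8,077.204
Total = $30,948.4448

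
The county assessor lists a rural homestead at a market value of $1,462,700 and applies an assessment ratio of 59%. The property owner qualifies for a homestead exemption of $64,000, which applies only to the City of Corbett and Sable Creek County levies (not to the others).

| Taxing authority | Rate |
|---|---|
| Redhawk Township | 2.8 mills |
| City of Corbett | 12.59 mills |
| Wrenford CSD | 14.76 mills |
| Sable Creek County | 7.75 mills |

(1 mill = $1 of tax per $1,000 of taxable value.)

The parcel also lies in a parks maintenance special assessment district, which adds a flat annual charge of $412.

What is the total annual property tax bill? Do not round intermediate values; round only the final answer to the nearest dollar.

$31,818

Assessed value = $1,462,700 × 0.59 = $862,993
Redhawk Township: $862,993 × 0.0028 = $2,416.3804
City of Corbett: ($862,993 − $64,000) × 0.01259 = $798,993 × 0.01259 = $10,059.32187
Wrenford CSD: $862,993 × 0.01476 = $12,737.77668
Sable Creek County: ($862,993 − $64,000) × 0.00775 = $798,993 × 0.00775 = $6,192.19575
Levies subtotal = $31,405.6747
Total = $31,405.6747 + $412 = $31,817.6747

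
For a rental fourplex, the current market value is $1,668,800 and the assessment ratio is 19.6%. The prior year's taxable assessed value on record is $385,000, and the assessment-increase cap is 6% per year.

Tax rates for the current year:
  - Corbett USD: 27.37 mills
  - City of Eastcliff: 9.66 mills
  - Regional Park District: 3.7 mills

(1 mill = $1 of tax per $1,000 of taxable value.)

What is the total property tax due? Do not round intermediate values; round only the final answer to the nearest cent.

$13,322.16

Uncapped assessed value = $1,668,800 × 0.196 = $327,084.8
Cap limit = $385,000 × 1.06 = $408,100
Taxable assessed value = min($327,084.8, $408,100) = $327,084.8 (cap does not bind)
Corbett USD: $327,084.8 × 0.02737 = $8,952.310976
City of Eastcliff: $327,084.8 × 0.00966 = $3,159.639168
Regional Park District: $327,084.8 × 0.0037 = $1,210.21376
Total = $13,322.163904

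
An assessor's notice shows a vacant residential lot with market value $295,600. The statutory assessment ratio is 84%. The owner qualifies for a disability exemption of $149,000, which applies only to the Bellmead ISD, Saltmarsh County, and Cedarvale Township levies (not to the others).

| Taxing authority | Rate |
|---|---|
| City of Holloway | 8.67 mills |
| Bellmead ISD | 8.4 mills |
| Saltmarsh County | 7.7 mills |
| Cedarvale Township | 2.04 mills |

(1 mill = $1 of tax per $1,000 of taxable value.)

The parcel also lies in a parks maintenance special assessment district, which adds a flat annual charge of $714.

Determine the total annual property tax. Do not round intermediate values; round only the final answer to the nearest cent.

Assessed value = $295,600 × 0.84 = $248,304
City of Holloway: $248,304 × 0.00867 = $2,152.79568
Bellmead ISD: ($248,304 − $149,000) × 0.0084 = $99,304 × 0.0084 = $834.1536
Saltmarsh County: ($248,304 − $149,000) × 0.0077 = $99,304 × 0.0077 = $764.6408
Cedarvale Township: ($248,304 − $149,000) × 0.00204 = $99,304 × 0.00204 = $202.58016
Levies subtotal = $3,954.17024
Total = $3,954.17024 + $714 = $4,668.17024

$4,668.17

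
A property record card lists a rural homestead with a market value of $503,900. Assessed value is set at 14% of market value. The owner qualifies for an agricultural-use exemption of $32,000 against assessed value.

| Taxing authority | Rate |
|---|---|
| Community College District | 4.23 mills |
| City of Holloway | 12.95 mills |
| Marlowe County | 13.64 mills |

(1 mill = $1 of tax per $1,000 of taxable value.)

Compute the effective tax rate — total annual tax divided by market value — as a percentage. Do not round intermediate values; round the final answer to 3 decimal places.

0.236%

Assessed value = $503,900 × 0.14 = $70,546
Taxable value = $70,546 − $32,000 = $38,546
Community College District: $38,546 × 0.00423 = $163.04958
City of Holloway: $38,546 × 0.01295 = $499.1707
Marlowe County: $38,546 × 0.01364 = $525.76744
Total tax = $1,187.98772
Effective rate = $1,187.98772 ÷ $503,900 = 0.236% of market value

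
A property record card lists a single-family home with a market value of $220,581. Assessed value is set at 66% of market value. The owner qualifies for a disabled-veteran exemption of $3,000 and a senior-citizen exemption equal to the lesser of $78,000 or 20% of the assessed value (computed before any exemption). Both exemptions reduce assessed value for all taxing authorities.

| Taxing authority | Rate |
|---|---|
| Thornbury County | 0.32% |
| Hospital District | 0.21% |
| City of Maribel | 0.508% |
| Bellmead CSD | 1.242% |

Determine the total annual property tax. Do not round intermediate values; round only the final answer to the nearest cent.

Assessed value = $220,581 × 0.66 = $145,583.46
Senior-citizen exemption = min($78,000, 20% × $145,583.46) = min($78,000, $29,116.692) = $29,116.692 (percentage binds)
Taxable value = $145,583.46 − $3,000 − $29,116.692 = $113,466.768
Thornbury County: $113,466.768 × 0.0032 = $363.0936576
Hospital District: $113,466.768 × 0.0021 = $238.2802128
City of Maribel: $113,466.768 × 0.00508 = $576.41118144
Bellmead CSD: $113,466.768 × 0.01242 = $1,409.25725856
Total = $2,587.0423104

$2,587.04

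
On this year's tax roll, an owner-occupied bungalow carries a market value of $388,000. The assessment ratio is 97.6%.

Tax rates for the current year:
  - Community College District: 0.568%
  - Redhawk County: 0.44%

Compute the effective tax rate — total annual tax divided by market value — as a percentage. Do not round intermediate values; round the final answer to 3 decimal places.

Assessed value = $388,000 × 0.976 = $378,688
Community College District: $378,688 × 0.00568 = $2,150.94784
Redhawk County: $378,688 × 0.0044 = $1,666.2272
Total tax = $3,817.17504
Effective rate = $3,817.17504 ÷ $388,000 = 0.984% of market value

0.984%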